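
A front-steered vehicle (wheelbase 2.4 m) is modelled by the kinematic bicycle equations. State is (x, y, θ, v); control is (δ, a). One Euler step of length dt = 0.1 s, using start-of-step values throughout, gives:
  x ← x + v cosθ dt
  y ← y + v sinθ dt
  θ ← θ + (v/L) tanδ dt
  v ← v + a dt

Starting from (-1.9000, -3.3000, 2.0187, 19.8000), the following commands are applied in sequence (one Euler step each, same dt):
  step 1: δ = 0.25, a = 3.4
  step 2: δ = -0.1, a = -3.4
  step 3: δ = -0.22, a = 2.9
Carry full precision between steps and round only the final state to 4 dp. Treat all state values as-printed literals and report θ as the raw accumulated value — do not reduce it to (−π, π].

after step 1 (δ=0.25, a=3.4): (-2.757492, -1.515313, 2.229357, 20.140000)
after step 2 (δ=-0.1, a=-3.4): (-3.990019, 0.077507, 2.145160, 19.800000)
after step 3 (δ=-0.22, a=2.9): (-5.065753, 1.739793, 1.960674, 20.090000)

(-5.0658, 1.7398, 1.9607, 20.0900)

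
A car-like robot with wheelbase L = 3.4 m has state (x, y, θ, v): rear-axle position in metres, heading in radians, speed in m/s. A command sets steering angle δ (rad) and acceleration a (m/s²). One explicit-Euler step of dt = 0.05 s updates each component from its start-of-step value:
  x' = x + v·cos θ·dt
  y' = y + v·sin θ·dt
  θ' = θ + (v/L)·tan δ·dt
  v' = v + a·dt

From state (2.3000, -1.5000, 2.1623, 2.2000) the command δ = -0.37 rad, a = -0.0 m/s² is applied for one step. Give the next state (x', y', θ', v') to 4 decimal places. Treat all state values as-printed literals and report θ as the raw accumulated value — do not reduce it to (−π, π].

(2.2387, -1.4087, 2.1498, 2.2000)

x' = 2.3000 + 2.2000·cos(2.1623)·0.05 = 2.2387
y' = -1.5000 + 2.2000·sin(2.1623)·0.05 = -1.4087
θ' = 2.1623 + (2.2000/3.4)·tan(-0.37)·0.05 = 2.1498
v' = 2.2000 + 0.0000·0.05 = 2.2000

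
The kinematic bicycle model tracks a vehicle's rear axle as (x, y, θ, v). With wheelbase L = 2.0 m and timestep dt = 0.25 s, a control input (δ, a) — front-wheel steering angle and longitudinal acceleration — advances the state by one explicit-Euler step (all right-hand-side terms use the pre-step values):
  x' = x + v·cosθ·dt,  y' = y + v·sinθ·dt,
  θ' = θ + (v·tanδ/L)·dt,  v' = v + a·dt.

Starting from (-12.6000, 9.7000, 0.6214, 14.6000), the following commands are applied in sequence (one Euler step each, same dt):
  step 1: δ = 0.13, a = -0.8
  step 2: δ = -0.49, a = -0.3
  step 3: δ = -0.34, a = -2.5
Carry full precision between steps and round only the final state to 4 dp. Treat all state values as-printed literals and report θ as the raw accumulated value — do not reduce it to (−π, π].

after step 1 (δ=0.13, a=-0.8): (-9.632316, 11.824935, 0.859996, 14.400000)
after step 2 (δ=-0.49, a=-0.3): (-7.283529, 14.553158, -0.100103, 14.325000)
after step 3 (δ=-0.34, a=-2.5): (-3.720207, 14.195262, -0.733513, 13.700000)

(-3.7202, 14.1953, -0.7335, 13.7000)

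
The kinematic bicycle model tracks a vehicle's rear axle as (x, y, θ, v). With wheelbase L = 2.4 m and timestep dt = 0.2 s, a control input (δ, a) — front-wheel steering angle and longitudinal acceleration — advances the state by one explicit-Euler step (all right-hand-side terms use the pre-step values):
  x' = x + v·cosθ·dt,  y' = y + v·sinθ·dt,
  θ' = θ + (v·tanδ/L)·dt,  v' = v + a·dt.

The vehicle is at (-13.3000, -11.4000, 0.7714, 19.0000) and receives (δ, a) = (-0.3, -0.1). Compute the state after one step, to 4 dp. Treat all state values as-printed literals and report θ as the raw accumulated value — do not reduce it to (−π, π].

x' = -13.3000 + 19.0000·cos(0.7714)·0.2 = -10.5756
y' = -11.4000 + 19.0000·sin(0.7714)·0.2 = -8.7509
θ' = 0.7714 + (19.0000/2.4)·tan(-0.3)·0.2 = 0.2816
v' = 19.0000 − 0.1000·0.2 = 18.9800

(-10.5756, -8.7509, 0.2816, 18.9800)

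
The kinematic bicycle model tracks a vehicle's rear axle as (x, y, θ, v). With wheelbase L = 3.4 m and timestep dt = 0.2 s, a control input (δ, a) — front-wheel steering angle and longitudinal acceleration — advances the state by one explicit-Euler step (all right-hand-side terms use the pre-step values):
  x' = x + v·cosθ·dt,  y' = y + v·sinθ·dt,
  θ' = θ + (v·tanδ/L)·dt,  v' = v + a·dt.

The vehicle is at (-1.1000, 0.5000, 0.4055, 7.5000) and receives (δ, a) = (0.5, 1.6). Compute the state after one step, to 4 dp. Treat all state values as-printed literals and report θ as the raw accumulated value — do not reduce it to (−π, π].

x' = -1.1000 + 7.5000·cos(0.4055)·0.2 = 0.2784
y' = 0.5000 + 7.5000·sin(0.4055)·0.2 = 1.0917
θ' = 0.4055 + (7.5000/3.4)·tan(0.5)·0.2 = 0.6465
v' = 7.5000 + 1.6000·0.2 = 7.8200

(0.2784, 1.0917, 0.6465, 7.8200)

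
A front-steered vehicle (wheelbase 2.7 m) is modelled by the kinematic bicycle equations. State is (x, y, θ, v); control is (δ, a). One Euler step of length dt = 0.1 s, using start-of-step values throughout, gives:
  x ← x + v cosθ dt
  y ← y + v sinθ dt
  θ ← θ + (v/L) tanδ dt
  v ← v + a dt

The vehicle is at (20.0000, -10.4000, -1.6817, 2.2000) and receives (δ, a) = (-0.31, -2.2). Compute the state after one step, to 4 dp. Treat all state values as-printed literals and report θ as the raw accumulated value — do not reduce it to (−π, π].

(19.9757, -10.6186, -1.7078, 1.9800)

x' = 20.0000 + 2.2000·cos(-1.6817)·0.1 = 19.9757
y' = -10.4000 + 2.2000·sin(-1.6817)·0.1 = -10.6186
θ' = -1.6817 + (2.2000/2.7)·tan(-0.31)·0.1 = -1.7078
v' = 2.2000 − 2.2000·0.1 = 1.9800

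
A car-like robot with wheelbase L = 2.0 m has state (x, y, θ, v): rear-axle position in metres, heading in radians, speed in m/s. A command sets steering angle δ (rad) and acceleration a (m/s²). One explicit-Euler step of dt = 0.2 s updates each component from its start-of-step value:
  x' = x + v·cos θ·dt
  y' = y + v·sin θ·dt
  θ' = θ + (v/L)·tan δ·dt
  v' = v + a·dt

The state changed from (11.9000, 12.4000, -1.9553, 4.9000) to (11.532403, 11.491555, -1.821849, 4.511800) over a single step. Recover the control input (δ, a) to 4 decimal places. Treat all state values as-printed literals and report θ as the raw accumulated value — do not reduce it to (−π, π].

a = (v'−v)/dt = (-0.388200)/0.2 = -1.9410
Δθ = θ'−θ = 0.133451;  (v·dt/L) = 4.9000·0.2/2.0 = 0.490000
tan δ = Δθ·L/(v·dt) = 0.272349  →  δ = 0.2659

δ = 0.2659, a = -1.9410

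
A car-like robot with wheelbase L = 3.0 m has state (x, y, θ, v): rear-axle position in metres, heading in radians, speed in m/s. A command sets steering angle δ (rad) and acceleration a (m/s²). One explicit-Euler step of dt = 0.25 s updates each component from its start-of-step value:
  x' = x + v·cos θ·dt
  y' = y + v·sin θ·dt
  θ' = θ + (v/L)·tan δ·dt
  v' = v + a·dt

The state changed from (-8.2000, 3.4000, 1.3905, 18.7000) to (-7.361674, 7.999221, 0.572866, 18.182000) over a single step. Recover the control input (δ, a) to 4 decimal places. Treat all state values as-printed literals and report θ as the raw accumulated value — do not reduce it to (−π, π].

a = (v'−v)/dt = (-0.518000)/0.25 = -2.0720
Δθ = θ'−θ = -0.817634;  (v·dt/L) = 18.7000·0.25/3.0 = 1.558333
tan δ = Δθ·L/(v·dt) = -0.524685  →  δ = -0.4832

δ = -0.4832, a = -2.0720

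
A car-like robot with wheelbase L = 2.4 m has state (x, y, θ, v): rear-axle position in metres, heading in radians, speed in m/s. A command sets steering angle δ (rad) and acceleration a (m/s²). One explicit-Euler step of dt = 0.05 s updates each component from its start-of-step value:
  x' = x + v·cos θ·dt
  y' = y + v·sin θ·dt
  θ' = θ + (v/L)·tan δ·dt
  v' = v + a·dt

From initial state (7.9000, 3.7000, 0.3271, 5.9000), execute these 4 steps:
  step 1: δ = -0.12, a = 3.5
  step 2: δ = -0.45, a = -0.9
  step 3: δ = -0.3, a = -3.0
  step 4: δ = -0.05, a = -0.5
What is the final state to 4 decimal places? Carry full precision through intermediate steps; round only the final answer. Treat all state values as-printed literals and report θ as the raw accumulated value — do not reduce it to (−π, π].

after step 1 (δ=-0.12, a=3.5): (8.179359, 3.794783, 0.312279, 6.075000)
after step 2 (δ=-0.45, a=-0.9): (8.468418, 3.888103, 0.251142, 6.030000)
after step 3 (δ=-0.3, a=-3.0): (8.760460, 3.963029, 0.212282, 5.880000)
after step 4 (δ=-0.05, a=-0.5): (9.047860, 4.024973, 0.206152, 5.855000)

(9.0479, 4.0250, 0.2062, 5.8550)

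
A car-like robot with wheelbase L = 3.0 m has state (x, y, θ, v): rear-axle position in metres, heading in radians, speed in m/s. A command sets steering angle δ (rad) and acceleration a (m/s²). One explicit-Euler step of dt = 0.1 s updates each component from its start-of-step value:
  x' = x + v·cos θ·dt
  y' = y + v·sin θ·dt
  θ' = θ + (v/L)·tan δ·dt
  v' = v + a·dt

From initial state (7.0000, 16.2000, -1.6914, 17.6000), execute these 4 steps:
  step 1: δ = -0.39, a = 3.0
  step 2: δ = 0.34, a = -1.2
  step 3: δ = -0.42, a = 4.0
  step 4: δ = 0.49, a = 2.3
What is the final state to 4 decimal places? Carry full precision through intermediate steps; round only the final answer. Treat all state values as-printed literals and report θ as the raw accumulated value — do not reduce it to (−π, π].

(5.1542, 9.3574, -1.6629, 18.4100)

after step 1 (δ=-0.39, a=3.0): (6.788252, 14.452784, -1.932552, 17.900000)
after step 2 (δ=0.34, a=-1.2): (6.154740, 12.778639, -1.721489, 17.780000)
after step 3 (δ=-0.42, a=4.0): (5.887821, 11.020788, -1.986158, 18.180000)
after step 4 (δ=0.49, a=2.3): (5.154220, 9.357372, -1.662925, 18.410000)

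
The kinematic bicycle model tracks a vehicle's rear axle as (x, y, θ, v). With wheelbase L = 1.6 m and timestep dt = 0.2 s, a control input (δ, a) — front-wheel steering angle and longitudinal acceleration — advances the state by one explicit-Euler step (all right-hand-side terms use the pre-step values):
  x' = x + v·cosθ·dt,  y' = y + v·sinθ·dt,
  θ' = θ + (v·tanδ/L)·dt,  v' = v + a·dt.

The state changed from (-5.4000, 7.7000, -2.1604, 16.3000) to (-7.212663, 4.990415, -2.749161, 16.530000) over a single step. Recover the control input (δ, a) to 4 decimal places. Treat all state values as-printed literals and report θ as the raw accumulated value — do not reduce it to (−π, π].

a = (v'−v)/dt = (0.230000)/0.2 = 1.1500
Δθ = θ'−θ = -0.588761;  (v·dt/L) = 16.3000·0.2/1.6 = 2.037500
tan δ = Δθ·L/(v·dt) = -0.288962  →  δ = -0.2813

δ = -0.2813, a = 1.1500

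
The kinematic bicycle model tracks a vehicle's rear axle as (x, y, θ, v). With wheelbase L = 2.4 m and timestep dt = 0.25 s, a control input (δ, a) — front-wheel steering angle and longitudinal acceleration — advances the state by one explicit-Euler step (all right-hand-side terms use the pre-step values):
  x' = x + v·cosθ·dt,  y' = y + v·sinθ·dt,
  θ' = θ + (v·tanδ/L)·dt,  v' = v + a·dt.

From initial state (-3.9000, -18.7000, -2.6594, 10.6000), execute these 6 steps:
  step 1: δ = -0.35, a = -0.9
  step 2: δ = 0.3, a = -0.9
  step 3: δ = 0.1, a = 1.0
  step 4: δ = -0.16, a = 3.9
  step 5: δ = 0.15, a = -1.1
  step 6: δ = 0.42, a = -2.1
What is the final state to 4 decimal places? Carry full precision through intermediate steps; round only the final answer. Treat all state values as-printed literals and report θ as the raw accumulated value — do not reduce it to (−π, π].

(-18.4935, -24.7931, -2.1015, 10.5750)

after step 1 (δ=-0.35, a=-0.9): (-6.247848, -19.928866, -3.062452, 10.375000)
after step 2 (δ=0.3, a=-0.9): (-8.833479, -20.133922, -2.728144, 10.150000)
after step 3 (δ=0.1, a=1.0): (-11.157171, -21.153414, -2.622061, 10.400000)
after step 4 (δ=-0.16, a=3.9): (-13.414105, -22.444246, -2.796888, 11.375000)
after step 5 (δ=0.15, a=-1.1): (-16.090573, -23.405202, -2.617809, 11.100000)
after step 6 (δ=0.42, a=-2.1): (-18.493536, -24.793146, -2.101459, 10.575000)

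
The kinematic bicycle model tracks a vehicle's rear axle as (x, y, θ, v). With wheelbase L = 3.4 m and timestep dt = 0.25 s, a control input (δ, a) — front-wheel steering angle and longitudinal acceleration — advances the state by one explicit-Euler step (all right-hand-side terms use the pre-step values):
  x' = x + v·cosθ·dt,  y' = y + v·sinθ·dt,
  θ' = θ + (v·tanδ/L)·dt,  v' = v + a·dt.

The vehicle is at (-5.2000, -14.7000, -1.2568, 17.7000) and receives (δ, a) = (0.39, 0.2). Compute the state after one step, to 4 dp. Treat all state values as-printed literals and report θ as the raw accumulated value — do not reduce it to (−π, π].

(-3.8333, -18.9086, -0.7218, 17.7500)

x' = -5.2000 + 17.7000·cos(-1.2568)·0.25 = -3.8333
y' = -14.7000 + 17.7000·sin(-1.2568)·0.25 = -18.9086
θ' = -1.2568 + (17.7000/3.4)·tan(0.39)·0.25 = -0.7218
v' = 17.7000 + 0.2000·0.25 = 17.7500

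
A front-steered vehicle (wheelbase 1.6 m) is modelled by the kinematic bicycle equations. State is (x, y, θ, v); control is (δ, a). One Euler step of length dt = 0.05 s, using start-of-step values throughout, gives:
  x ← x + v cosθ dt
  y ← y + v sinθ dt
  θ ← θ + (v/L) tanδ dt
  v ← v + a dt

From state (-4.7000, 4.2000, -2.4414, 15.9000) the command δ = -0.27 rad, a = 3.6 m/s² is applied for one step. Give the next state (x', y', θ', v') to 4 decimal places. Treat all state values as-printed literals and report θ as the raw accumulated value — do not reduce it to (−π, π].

(-5.3080, 3.6877, -2.5789, 16.0800)

x' = -4.7000 + 15.9000·cos(-2.4414)·0.05 = -5.3080
y' = 4.2000 + 15.9000·sin(-2.4414)·0.05 = 3.6877
θ' = -2.4414 + (15.9000/1.6)·tan(-0.27)·0.05 = -2.5789
v' = 15.9000 + 3.6000·0.05 = 16.0800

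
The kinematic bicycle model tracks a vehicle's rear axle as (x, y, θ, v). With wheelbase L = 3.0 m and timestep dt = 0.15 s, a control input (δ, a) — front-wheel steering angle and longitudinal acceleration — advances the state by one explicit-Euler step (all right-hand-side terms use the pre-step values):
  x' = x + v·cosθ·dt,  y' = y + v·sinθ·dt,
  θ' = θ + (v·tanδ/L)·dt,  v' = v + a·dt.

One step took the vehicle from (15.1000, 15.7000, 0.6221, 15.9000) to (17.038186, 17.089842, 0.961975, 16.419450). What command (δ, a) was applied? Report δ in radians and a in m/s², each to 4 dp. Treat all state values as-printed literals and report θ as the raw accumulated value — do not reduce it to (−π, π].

a = (v'−v)/dt = (0.519450)/0.15 = 3.4630
Δθ = θ'−θ = 0.339875;  (v·dt/L) = 15.9000·0.15/3.0 = 0.795000
tan δ = Δθ·L/(v·dt) = 0.427516  →  δ = 0.4040

δ = 0.4040, a = 3.4630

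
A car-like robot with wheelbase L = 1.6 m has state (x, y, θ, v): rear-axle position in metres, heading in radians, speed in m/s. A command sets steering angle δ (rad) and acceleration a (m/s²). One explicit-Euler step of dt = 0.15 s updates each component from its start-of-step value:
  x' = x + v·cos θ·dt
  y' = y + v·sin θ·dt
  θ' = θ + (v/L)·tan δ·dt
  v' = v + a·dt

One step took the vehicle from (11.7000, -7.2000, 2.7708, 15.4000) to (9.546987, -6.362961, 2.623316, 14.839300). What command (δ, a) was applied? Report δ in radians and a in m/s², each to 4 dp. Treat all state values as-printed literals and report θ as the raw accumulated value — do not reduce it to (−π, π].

a = (v'−v)/dt = (-0.560700)/0.15 = -3.7380
Δθ = θ'−θ = -0.147484;  (v·dt/L) = 15.4000·0.15/1.6 = 1.443750
tan δ = Δθ·L/(v·dt) = -0.102153  →  δ = -0.1018

δ = -0.1018, a = -3.7380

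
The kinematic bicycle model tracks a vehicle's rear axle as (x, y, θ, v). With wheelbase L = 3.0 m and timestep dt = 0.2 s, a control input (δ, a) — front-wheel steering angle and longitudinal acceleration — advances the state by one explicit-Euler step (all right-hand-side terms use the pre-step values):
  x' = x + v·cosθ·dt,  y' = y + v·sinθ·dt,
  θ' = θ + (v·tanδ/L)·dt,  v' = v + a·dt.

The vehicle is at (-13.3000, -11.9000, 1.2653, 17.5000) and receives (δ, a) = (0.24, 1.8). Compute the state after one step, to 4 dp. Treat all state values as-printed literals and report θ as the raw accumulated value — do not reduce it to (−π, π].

x' = -13.3000 + 17.5000·cos(1.2653)·0.2 = -12.2473
y' = -11.9000 + 17.5000·sin(1.2653)·0.2 = -8.5621
θ' = 1.2653 + (17.5000/3.0)·tan(0.24)·0.2 = 1.5508
v' = 17.5000 + 1.8000·0.2 = 17.8600

(-12.2473, -8.5621, 1.5508, 17.8600)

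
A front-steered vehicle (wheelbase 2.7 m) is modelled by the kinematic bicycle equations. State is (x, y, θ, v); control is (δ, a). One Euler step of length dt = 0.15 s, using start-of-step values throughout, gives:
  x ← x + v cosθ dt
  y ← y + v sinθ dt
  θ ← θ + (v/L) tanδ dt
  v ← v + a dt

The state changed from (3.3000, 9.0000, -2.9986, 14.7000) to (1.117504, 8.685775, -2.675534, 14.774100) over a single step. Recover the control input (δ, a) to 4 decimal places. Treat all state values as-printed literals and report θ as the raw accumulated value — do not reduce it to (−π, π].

δ = 0.3767, a = 0.4940

a = (v'−v)/dt = (0.074100)/0.15 = 0.4940
Δθ = θ'−θ = 0.323066;  (v·dt/L) = 14.7000·0.15/2.7 = 0.816667
tan δ = Δθ·L/(v·dt) = 0.395591  →  δ = 0.3767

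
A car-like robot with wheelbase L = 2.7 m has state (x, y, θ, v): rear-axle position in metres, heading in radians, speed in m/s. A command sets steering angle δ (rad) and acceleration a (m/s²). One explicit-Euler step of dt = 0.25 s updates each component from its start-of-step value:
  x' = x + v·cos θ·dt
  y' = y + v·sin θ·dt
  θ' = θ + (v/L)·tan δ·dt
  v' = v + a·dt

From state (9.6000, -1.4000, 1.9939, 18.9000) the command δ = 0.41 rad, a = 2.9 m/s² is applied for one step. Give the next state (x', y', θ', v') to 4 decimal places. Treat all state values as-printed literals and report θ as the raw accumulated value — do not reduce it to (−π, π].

x' = 9.6000 + 18.9000·cos(1.9939)·0.25 = 7.6600
y' = -1.4000 + 18.9000·sin(1.9939)·0.25 = 2.9083
θ' = 1.9939 + (18.9000/2.7)·tan(0.41)·0.25 = 2.7545
v' = 18.9000 + 2.9000·0.25 = 19.6250

(7.6600, 2.9083, 2.7545, 19.6250)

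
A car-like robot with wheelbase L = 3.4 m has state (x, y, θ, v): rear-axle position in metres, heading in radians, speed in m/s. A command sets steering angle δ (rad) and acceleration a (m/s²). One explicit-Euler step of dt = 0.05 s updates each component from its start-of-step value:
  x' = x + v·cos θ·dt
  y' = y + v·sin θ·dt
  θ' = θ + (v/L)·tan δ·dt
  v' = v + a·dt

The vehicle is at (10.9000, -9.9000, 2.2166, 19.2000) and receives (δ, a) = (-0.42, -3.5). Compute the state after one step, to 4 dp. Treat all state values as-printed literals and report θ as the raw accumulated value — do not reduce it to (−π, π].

(10.3222, -9.1333, 2.0905, 19.0250)

x' = 10.9000 + 19.2000·cos(2.2166)·0.05 = 10.3222
y' = -9.9000 + 19.2000·sin(2.2166)·0.05 = -9.1333
θ' = 2.2166 + (19.2000/3.4)·tan(-0.42)·0.05 = 2.0905
v' = 19.2000 − 3.5000·0.05 = 19.0250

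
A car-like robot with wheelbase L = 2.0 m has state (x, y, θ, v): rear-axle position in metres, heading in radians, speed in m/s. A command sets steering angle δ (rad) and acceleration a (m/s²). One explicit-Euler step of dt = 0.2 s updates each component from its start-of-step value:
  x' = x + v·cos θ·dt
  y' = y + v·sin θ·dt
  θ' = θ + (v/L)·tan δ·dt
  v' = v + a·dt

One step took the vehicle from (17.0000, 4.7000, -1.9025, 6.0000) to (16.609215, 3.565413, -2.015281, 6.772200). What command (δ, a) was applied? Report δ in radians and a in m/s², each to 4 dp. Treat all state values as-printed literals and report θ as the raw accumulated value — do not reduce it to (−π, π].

a = (v'−v)/dt = (0.772200)/0.2 = 3.8610
Δθ = θ'−θ = -0.112781;  (v·dt/L) = 6.0000·0.2/2.0 = 0.600000
tan δ = Δθ·L/(v·dt) = -0.187968  →  δ = -0.1858

δ = -0.1858, a = 3.8610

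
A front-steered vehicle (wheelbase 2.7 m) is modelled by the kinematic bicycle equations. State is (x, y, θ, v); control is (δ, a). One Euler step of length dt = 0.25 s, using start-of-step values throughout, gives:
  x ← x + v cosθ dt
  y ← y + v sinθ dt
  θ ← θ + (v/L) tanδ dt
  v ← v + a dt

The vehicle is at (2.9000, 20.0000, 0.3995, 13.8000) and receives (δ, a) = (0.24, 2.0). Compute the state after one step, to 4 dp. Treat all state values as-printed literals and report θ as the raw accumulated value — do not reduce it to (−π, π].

x' = 2.9000 + 13.8000·cos(0.3995)·0.25 = 6.0783
y' = 20.0000 + 13.8000·sin(0.3995)·0.25 = 21.3419
θ' = 0.3995 + (13.8000/2.7)·tan(0.24)·0.25 = 0.7122
v' = 13.8000 + 2.0000·0.25 = 14.3000

(6.0783, 21.3419, 0.7122, 14.3000)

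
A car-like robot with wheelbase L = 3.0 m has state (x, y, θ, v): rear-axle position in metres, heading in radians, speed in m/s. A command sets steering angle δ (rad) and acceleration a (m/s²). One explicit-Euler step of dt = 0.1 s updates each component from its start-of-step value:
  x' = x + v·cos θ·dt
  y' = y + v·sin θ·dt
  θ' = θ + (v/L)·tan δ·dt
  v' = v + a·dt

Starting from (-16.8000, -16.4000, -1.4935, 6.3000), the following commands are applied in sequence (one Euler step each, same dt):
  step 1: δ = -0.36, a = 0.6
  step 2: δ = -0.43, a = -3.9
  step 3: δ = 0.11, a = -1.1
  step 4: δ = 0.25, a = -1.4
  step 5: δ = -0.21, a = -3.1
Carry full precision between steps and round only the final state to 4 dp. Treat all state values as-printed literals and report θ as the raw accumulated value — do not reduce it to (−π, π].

after step 1 (δ=-0.36, a=0.6): (-16.751352, -17.028119, -1.572545, 6.360000)
after step 2 (δ=-0.43, a=-3.9): (-16.752464, -17.664118, -1.669772, 5.970000)
after step 3 (δ=0.11, a=-1.1): (-16.811456, -18.258196, -1.647794, 5.860000)
after step 4 (δ=0.25, a=-1.4): (-16.856532, -18.842460, -1.597917, 5.720000)
after step 5 (δ=-0.21, a=-3.1): (-16.872043, -19.414250, -1.638556, 5.410000)

(-16.8720, -19.4142, -1.6386, 5.4100)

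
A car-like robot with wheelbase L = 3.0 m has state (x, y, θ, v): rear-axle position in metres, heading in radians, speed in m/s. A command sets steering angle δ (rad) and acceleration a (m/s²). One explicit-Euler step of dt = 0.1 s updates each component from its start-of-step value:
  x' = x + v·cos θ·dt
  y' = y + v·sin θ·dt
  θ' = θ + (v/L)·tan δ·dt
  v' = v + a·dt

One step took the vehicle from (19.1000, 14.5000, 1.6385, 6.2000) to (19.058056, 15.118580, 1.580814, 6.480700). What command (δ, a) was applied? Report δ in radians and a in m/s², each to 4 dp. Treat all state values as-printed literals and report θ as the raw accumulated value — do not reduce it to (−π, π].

a = (v'−v)/dt = (0.280700)/0.1 = 2.8070
Δθ = θ'−θ = -0.057686;  (v·dt/L) = 6.2000·0.1/3.0 = 0.206667
tan δ = Δθ·L/(v·dt) = -0.279126  →  δ = -0.2722

δ = -0.2722, a = 2.8070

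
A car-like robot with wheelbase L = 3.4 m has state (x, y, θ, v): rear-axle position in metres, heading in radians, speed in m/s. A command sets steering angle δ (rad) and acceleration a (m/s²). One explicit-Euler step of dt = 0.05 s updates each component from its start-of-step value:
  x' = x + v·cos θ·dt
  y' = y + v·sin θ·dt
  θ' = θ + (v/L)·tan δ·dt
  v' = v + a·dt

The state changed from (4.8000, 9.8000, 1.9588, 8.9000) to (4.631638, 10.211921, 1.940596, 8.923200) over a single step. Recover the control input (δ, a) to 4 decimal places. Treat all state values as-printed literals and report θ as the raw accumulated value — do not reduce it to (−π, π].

a = (v'−v)/dt = (0.023200)/0.05 = 0.4640
Δθ = θ'−θ = -0.018204;  (v·dt/L) = 8.9000·0.05/3.4 = 0.130882
tan δ = Δθ·L/(v·dt) = -0.139087  →  δ = -0.1382

δ = -0.1382, a = 0.4640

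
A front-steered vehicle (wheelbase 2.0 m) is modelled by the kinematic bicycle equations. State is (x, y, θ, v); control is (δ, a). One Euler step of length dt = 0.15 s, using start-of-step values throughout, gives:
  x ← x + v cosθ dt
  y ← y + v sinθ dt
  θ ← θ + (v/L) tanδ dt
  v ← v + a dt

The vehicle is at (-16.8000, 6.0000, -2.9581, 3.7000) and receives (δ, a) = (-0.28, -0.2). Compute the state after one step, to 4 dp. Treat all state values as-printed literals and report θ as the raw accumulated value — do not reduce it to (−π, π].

x' = -16.8000 + 3.7000·cos(-2.9581)·0.15 = -17.3457
y' = 6.0000 + 3.7000·sin(-2.9581)·0.15 = 5.8987
θ' = -2.9581 + (3.7000/2.0)·tan(-0.28)·0.15 = -3.0379
v' = 3.7000 − 0.2000·0.15 = 3.6700

(-17.3457, 5.8987, -3.0379, 3.6700)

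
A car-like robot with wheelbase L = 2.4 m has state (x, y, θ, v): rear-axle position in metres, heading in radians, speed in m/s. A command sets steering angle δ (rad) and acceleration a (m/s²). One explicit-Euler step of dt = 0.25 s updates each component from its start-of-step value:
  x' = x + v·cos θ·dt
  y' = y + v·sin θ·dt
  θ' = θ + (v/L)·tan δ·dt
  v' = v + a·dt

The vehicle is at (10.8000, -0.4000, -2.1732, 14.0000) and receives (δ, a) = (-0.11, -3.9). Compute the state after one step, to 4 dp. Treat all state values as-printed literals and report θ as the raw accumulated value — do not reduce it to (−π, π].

(8.8168, -3.2839, -2.3343, 13.0250)

x' = 10.8000 + 14.0000·cos(-2.1732)·0.25 = 8.8168
y' = -0.4000 + 14.0000·sin(-2.1732)·0.25 = -3.2839
θ' = -2.1732 + (14.0000/2.4)·tan(-0.11)·0.25 = -2.3343
v' = 14.0000 − 3.9000·0.25 = 13.0250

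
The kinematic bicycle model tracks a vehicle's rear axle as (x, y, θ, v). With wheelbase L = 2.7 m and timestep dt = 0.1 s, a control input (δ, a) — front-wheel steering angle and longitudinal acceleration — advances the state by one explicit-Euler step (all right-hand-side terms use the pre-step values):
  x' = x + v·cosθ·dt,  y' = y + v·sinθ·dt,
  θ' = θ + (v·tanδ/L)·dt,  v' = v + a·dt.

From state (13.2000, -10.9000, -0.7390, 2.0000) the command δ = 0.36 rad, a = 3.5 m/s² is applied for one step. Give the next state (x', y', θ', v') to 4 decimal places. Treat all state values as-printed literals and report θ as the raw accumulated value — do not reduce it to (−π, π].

(13.3478, -11.0347, -0.7111, 2.3500)

x' = 13.2000 + 2.0000·cos(-0.7390)·0.1 = 13.3478
y' = -10.9000 + 2.0000·sin(-0.7390)·0.1 = -11.0347
θ' = -0.7390 + (2.0000/2.7)·tan(0.36)·0.1 = -0.7111
v' = 2.0000 + 3.5000·0.1 = 2.3500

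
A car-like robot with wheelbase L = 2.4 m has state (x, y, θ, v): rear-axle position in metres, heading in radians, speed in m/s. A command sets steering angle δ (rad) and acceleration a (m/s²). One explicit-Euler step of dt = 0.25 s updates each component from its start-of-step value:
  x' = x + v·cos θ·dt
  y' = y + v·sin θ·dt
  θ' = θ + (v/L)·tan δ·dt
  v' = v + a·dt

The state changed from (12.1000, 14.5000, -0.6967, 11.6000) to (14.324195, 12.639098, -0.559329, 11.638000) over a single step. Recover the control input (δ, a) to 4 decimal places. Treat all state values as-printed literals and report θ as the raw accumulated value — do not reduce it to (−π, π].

a = (v'−v)/dt = (0.038000)/0.25 = 0.1520
Δθ = θ'−θ = 0.137371;  (v·dt/L) = 11.6000·0.25/2.4 = 1.208333
tan δ = Δθ·L/(v·dt) = 0.113686  →  δ = 0.1132

δ = 0.1132, a = 0.1520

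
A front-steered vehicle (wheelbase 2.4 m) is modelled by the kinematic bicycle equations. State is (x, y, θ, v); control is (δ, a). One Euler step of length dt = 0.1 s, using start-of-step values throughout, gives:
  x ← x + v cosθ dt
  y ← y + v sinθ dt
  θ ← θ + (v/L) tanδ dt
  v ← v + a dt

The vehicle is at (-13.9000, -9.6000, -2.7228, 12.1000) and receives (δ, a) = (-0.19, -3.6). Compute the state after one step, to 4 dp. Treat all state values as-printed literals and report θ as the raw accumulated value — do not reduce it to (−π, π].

(-15.0054, -10.0921, -2.8198, 11.7400)

x' = -13.9000 + 12.1000·cos(-2.7228)·0.1 = -15.0054
y' = -9.6000 + 12.1000·sin(-2.7228)·0.1 = -10.0921
θ' = -2.7228 + (12.1000/2.4)·tan(-0.19)·0.1 = -2.8198
v' = 12.1000 − 3.6000·0.1 = 11.7400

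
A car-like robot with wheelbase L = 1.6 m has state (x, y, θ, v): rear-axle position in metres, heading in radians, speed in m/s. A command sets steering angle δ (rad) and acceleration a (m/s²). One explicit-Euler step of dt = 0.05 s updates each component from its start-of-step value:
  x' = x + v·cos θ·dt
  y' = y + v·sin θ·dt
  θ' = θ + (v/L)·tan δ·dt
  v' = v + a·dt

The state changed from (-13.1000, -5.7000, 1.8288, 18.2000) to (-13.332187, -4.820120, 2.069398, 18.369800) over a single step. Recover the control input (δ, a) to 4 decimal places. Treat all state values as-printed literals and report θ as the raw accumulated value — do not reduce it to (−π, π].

δ = 0.4002, a = 3.3960

a = (v'−v)/dt = (0.169800)/0.05 = 3.3960
Δθ = θ'−θ = 0.240598;  (v·dt/L) = 18.2000·0.05/1.6 = 0.568750
tan δ = Δθ·L/(v·dt) = 0.423029  →  δ = 0.4002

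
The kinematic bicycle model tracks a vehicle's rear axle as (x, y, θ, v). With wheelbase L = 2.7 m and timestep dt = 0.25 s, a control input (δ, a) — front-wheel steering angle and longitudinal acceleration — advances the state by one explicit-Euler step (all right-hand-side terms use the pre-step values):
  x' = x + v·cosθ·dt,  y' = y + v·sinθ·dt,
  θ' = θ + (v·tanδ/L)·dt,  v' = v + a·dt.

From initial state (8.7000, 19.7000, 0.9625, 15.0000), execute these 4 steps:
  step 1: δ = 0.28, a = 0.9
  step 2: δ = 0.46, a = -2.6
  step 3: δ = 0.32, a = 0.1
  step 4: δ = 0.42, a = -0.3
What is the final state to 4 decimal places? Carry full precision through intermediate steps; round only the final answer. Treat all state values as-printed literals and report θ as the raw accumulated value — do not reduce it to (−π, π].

after step 1 (δ=0.28, a=0.9): (10.843013, 22.777336, 1.361881, 15.225000)
after step 2 (δ=0.46, a=-2.6): (11.632425, 26.500824, 2.060326, 14.575000)
after step 3 (δ=0.32, a=0.1): (9.919094, 29.716630, 2.507548, 14.600000)
after step 4 (δ=0.42, a=-0.3): (6.978515, 31.878919, 3.111248, 14.525000)

(6.9785, 31.8789, 3.1112, 14.5250)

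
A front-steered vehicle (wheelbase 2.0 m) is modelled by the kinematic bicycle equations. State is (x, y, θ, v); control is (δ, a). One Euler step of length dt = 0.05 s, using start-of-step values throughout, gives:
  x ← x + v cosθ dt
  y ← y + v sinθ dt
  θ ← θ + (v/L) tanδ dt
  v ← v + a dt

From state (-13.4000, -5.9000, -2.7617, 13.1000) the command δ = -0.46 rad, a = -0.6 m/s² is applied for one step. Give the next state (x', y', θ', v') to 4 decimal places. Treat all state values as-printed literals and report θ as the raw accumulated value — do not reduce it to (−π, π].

x' = -13.4000 + 13.1000·cos(-2.7617)·0.05 = -14.0083
y' = -5.9000 + 13.1000·sin(-2.7617)·0.05 = -6.1429
θ' = -2.7617 + (13.1000/2.0)·tan(-0.46)·0.05 = -2.9240
v' = 13.1000 − 0.6000·0.05 = 13.0700

(-14.0083, -6.1429, -2.9240, 13.0700)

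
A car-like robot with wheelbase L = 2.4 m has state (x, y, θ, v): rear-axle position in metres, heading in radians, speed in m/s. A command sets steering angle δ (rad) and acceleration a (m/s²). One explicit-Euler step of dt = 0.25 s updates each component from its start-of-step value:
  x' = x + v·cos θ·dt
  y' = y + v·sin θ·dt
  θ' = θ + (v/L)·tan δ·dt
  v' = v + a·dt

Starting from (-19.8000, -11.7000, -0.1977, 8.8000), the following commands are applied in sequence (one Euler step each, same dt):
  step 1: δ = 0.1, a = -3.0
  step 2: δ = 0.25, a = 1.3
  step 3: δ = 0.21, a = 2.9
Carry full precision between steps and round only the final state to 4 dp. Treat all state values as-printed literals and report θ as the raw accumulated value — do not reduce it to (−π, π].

(-13.5601, -12.1180, 0.2943, 9.1000)

after step 1 (δ=0.1, a=-3.0): (-17.642854, -12.132112, -0.105727, 8.050000)
after step 2 (δ=0.25, a=1.3): (-15.641591, -12.344491, 0.108388, 8.375000)
after step 3 (δ=0.21, a=2.9): (-13.560128, -12.117997, 0.294333, 9.100000)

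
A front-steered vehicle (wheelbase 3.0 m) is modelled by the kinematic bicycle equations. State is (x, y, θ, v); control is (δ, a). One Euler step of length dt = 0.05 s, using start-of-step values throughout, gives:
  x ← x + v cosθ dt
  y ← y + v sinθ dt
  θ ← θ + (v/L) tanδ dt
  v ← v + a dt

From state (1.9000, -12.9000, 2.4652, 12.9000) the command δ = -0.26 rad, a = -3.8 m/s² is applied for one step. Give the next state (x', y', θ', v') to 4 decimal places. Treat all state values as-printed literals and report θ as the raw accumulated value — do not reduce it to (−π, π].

x' = 1.9000 + 12.9000·cos(2.4652)·0.05 = 1.3970
y' = -12.9000 + 12.9000·sin(2.4652)·0.05 = -12.4962
θ' = 2.4652 + (12.9000/3.0)·tan(-0.26)·0.05 = 2.4080
v' = 12.9000 − 3.8000·0.05 = 12.7100

(1.3970, -12.4962, 2.4080, 12.7100)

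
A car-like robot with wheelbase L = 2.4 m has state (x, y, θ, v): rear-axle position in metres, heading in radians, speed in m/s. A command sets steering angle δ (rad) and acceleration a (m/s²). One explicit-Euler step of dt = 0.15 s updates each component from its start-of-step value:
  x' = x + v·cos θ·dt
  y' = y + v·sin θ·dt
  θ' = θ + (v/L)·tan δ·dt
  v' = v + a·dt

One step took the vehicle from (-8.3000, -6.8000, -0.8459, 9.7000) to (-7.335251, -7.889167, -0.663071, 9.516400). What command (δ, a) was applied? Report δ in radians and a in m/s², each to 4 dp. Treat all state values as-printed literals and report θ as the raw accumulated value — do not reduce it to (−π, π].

δ = 0.2929, a = -1.2240

a = (v'−v)/dt = (-0.183600)/0.15 = -1.2240
Δθ = θ'−θ = 0.182829;  (v·dt/L) = 9.7000·0.15/2.4 = 0.606250
tan δ = Δθ·L/(v·dt) = 0.301574  →  δ = 0.2929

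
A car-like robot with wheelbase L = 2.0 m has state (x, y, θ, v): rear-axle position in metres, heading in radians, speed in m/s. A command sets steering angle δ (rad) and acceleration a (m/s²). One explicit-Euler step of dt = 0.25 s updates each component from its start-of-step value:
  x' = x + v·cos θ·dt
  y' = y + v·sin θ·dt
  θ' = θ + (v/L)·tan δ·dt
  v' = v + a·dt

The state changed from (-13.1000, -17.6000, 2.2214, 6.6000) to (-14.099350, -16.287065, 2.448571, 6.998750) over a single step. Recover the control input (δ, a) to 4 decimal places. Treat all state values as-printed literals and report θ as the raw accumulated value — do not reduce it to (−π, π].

a = (v'−v)/dt = (0.398750)/0.25 = 1.5950
Δθ = θ'−θ = 0.227171;  (v·dt/L) = 6.6000·0.25/2.0 = 0.825000
tan δ = Δθ·L/(v·dt) = 0.275359  →  δ = 0.2687

δ = 0.2687, a = 1.5950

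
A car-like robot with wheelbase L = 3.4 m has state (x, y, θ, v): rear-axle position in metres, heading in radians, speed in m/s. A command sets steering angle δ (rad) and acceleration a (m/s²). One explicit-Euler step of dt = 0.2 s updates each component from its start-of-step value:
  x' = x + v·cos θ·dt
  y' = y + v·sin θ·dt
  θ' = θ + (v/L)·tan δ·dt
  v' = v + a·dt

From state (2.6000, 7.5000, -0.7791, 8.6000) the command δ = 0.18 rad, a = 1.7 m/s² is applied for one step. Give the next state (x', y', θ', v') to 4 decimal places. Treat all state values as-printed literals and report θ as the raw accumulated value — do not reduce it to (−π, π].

x' = 2.6000 + 8.6000·cos(-0.7791)·0.2 = 3.8239
y' = 7.5000 + 8.6000·sin(-0.7791)·0.2 = 6.2915
θ' = -0.7791 + (8.6000/3.4)·tan(0.18)·0.2 = -0.6870
v' = 8.6000 + 1.7000·0.2 = 8.9400

(3.8239, 6.2915, -0.6870, 8.9400)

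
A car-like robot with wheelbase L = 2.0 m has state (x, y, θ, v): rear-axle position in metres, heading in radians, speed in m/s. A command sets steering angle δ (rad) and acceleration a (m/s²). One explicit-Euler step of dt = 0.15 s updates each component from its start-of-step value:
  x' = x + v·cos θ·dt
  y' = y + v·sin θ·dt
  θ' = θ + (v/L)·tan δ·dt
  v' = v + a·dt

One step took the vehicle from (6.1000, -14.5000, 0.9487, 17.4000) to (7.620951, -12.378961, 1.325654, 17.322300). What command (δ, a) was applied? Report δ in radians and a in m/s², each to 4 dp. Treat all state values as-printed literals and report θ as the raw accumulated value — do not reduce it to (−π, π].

a = (v'−v)/dt = (-0.077700)/0.15 = -0.5180
Δθ = θ'−θ = 0.376954;  (v·dt/L) = 17.4000·0.15/2.0 = 1.305000
tan δ = Δθ·L/(v·dt) = 0.288854  →  δ = 0.2812

δ = 0.2812, a = -0.5180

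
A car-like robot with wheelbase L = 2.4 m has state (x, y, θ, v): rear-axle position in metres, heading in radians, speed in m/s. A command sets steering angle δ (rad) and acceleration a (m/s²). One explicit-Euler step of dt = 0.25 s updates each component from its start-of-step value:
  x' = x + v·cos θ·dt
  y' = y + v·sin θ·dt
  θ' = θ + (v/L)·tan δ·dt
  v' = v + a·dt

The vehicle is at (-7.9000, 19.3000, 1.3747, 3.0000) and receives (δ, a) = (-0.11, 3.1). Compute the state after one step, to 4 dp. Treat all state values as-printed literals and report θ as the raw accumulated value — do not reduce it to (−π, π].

x' = -7.9000 + 3.0000·cos(1.3747)·0.25 = -7.7539
y' = 19.3000 + 3.0000·sin(1.3747)·0.25 = 20.0356
θ' = 1.3747 + (3.0000/2.4)·tan(-0.11)·0.25 = 1.3402
v' = 3.0000 + 3.1000·0.25 = 3.7750

(-7.7539, 20.0356, 1.3402, 3.7750)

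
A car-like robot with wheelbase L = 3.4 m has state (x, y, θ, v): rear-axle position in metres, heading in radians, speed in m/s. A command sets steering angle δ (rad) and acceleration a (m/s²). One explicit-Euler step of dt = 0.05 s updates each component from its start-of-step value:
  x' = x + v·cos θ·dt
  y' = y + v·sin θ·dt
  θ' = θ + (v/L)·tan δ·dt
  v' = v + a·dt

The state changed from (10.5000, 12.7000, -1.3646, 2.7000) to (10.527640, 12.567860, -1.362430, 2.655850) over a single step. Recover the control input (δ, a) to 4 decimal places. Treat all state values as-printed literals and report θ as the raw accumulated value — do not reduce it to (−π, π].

δ = 0.0546, a = -0.8830

a = (v'−v)/dt = (-0.044150)/0.05 = -0.8830
Δθ = θ'−θ = 0.002170;  (v·dt/L) = 2.7000·0.05/3.4 = 0.039706
tan δ = Δθ·L/(v·dt) = 0.054652  →  δ = 0.0546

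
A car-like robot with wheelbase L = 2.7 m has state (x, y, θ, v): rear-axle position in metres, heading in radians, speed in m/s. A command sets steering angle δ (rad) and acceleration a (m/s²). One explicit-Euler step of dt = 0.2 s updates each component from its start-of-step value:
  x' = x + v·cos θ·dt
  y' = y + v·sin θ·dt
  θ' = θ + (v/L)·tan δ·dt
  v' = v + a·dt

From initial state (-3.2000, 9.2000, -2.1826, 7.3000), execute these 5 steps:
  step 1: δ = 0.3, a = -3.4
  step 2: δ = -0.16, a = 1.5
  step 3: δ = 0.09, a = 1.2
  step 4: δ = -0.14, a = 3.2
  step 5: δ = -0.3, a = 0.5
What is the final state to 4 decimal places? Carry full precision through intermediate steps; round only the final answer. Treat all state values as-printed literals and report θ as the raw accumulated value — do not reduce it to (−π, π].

(-6.7762, 3.0109, -2.3017, 7.9000)

after step 1 (δ=0.3, a=-3.4): (-4.038544, 8.004824, -2.015329, 6.620000)
after step 2 (δ=-0.16, a=1.5): (-4.607912, 6.809502, -2.094465, 6.920000)
after step 3 (δ=0.09, a=1.2): (-5.299995, 5.610971, -2.048207, 7.160000)
after step 4 (δ=-0.14, a=3.2): (-5.957972, 4.339086, -2.122947, 7.800000)
after step 5 (δ=-0.3, a=0.5): (-6.776223, 3.010905, -2.301675, 7.900000)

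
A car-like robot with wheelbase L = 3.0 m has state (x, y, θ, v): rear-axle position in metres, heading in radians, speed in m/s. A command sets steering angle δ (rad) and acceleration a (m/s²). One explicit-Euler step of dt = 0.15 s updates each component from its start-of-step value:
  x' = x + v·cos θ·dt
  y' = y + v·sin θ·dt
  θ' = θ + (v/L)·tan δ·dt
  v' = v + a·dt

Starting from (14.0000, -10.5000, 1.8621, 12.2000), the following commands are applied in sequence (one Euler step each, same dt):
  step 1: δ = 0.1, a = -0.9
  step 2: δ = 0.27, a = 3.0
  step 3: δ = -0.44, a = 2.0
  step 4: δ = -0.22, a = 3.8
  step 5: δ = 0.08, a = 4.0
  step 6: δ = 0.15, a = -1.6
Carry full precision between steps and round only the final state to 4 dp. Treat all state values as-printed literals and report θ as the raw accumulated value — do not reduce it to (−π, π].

(11.0426, 0.5345, 1.8117, 13.7450)

after step 1 (δ=0.1, a=-0.9): (13.474422, -8.747097, 1.923304, 12.065000)
after step 2 (δ=0.27, a=3.0): (12.849601, -7.048629, 2.090258, 12.515000)
after step 3 (δ=-0.44, a=2.0): (11.917709, -5.419014, 1.795668, 12.815000)
after step 4 (δ=-0.22, a=3.8): (11.489084, -3.545161, 1.652383, 13.385000)
after step 5 (δ=0.08, a=4.0): (11.325459, -1.544090, 1.706038, 13.985000)
after step 6 (δ=0.15, a=-1.6): (11.042620, 0.534505, 1.811719, 13.745000)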